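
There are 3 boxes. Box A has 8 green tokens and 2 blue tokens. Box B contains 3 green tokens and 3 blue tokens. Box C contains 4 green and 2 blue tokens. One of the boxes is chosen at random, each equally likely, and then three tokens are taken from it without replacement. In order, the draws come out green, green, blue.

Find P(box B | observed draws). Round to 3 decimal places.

Compute the likelihood of the observed sequence for each case: P(data | box A) = (8/10)(7/9)(2/8) = 7/45; P(data | box B) = (3/6)(2/5)(3/4) = 3/20; P(data | box C) = (4/6)(3/5)(2/4) = 1/5.
Weighting by the prior gives 1/3 · 7/45 = 7/135, 1/3 · 3/20 = 1/20, 1/3 · 1/5 = 1/15; these sum to 91/540.
Hence P(box B | data) = (1/20) / (91/540) = 27/91.

0.297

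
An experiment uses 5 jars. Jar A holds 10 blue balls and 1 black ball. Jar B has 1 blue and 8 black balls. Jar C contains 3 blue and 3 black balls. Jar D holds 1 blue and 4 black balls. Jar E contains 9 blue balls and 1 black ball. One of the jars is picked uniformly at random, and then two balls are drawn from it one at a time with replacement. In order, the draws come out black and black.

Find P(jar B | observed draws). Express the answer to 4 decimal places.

0.4652

Under each hypothesis, the probability of the observed sequence is: P(data | jar A) = (1/11)(1/11) = 0.0082645; P(data | jar B) = (8/9)(8/9) = 0.79012; P(data | jar C) = (3/6)(3/6) = 0.25; P(data | jar D) = (4/5)(4/5) = 0.64; P(data | jar E) = (1/10)(1/10) = 0.01.
Multiplying each by its prior: 1/5 · 0.0082645 = 0.0016529, 1/5 · 0.79012 = 0.15802, 1/5 · 0.25 = 0.05, 1/5 · 0.64 = 0.128, 1/5 · 0.01 = 0.002; summing to 0.33968.
By Bayes' rule, P(jar B | data) = (0.15802) / (0.33968) = 0.46522.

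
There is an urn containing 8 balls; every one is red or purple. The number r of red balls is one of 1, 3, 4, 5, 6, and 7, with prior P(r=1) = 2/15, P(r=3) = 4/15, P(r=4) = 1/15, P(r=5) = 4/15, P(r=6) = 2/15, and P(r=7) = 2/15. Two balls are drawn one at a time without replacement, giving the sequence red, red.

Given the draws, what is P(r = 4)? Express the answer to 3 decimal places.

0.046

Under each hypothesis, the probability of the observed sequence is: P(data | r = 1) = (1/8)(0/7) = 0; P(data | r = 3) = (3/8)(2/7) = 3/28; P(data | r = 4) = (4/8)(3/7) = 3/14; P(data | r = 5) = (5/8)(4/7) = 5/14; P(data | r = 6) = (6/8)(5/7) = 15/28; P(data | r = 7) = (7/8)(6/7) = 3/4.
Multiplying each by its prior: 2/15 · 0 = 0, 4/15 · 3/28 = 1/35, 1/15 · 3/14 = 1/70, 4/15 · 5/14 = 2/21, 2/15 · 15/28 = 1/14, 2/15 · 3/4 = 1/10; with total 13/42.
So P(r = 4 | data) = (1/70) / (13/42) = 3/65.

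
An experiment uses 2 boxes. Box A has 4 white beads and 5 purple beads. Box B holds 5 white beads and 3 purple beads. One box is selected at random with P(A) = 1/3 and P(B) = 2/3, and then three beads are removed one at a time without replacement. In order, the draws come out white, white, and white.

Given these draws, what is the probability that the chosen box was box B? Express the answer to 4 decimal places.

0.8824

Under each hypothesis, the probability of the observed sequence is: P(data | box A) = (4/9)(3/8)(2/7) = 1/21; P(data | box B) = (5/8)(4/7)(3/6) = 5/28.
Weighting by the prior gives 1/3 · 1/21 = 1/63, 2/3 · 5/28 = 5/42; these sum to 17/126.
Hence P(box B | data) = (5/42) / (17/126) = 15/17.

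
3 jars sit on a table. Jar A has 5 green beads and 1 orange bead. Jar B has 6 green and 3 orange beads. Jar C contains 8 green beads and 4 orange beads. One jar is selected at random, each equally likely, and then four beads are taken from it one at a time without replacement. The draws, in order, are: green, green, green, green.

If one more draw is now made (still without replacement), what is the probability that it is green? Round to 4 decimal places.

0.4800

Under each hypothesis, the probability of the observed sequence is: P(data | jar A) = (5/6)(4/5)(3/4)(2/3) = 0.33333; P(data | jar B) = (6/9)(5/8)(4/7)(3/6) = 0.11905; P(data | jar C) = (8/12)(7/11)(6/10)(5/9) = 0.14141.
Multiplying each by its prior: 1/3 · 0.33333 = 0.11111, 1/3 · 0.11905 = 0.039683, 1/3 · 0.14141 = 0.047138; summing to 0.19793.
Normalising, the posterior is P(jar A | data) = 0.56136, P(jar B | data) = 0.20049, P(jar C | data) = 0.23815.
The predictive probability is P(green next | data) = (1/2)(0.56136) + (2/5)(0.20049) + (1/2)(0.23815) = 0.47995.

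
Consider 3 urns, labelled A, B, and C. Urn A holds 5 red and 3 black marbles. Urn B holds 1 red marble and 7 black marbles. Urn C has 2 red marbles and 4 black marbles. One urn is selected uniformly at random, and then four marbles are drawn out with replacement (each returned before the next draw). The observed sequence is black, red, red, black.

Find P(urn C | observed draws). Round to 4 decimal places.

Compute the likelihood of the observed sequence for each case: P(data | urn A) = (3/8)(5/8)(5/8)(3/8) = 0.054932; P(data | urn B) = (7/8)(1/8)(1/8)(7/8) = 0.011963; P(data | urn C) = (4/6)(2/6)(2/6)(4/6) = 0.049383.
The prior-weighted likelihoods are 1/3 · 0.054932 = 0.018311, 1/3 · 0.011963 = 0.0039876, 1/3 · 0.049383 = 0.016461; with total 0.038759.
By Bayes' rule, P(urn C | data) = (0.016461) / (0.038759) = 0.4247.

0.4247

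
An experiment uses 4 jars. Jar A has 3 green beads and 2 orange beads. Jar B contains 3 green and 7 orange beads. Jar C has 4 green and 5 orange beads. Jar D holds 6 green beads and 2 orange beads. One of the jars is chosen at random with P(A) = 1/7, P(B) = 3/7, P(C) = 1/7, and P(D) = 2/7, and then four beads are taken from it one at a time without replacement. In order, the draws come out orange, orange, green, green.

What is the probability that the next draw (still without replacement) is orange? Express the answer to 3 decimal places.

0.431

The likelihood of the observed sequence under each hypothesis: P(data | jar A) = (2/5)(1/4)(3/3)(2/2) = 0.1; P(data | jar B) = (7/10)(6/9)(3/8)(2/7) = 0.05; P(data | jar C) = (5/9)(4/8)(4/7)(3/6) = 0.079365; P(data | jar D) = (2/8)(1/7)(6/6)(5/5) = 0.035714.
Multiplying each by its prior: 1/7 · 0.1 = 0.014286, 3/7 · 0.05 = 0.021429, 1/7 · 0.079365 = 0.011338, 2/7 · 0.035714 = 0.010204; these sum to 0.057256.
Normalising, the posterior is P(jar A | data) = 0.2495, P(jar B | data) = 0.37426, P(jar C | data) = 0.19802, P(jar D | data) = 0.17822.
The predictive probability is P(orange next | data) = (0)(0.2495) + (5/6)(0.37426) + (3/5)(0.19802) + (0)(0.17822) = 0.43069.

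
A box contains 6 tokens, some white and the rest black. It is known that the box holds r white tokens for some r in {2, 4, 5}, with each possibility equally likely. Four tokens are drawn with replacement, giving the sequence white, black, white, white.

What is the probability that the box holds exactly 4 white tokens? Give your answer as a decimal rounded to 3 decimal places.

0.449

For each hypothesis, P(data | H) works out to: P(data | r = 2) = (2/6)(4/6)(2/6)(2/6) = 0.024691; P(data | r = 4) = (4/6)(2/6)(4/6)(4/6) = 0.098765; P(data | r = 5) = (5/6)(1/6)(5/6)(5/6) = 0.096451.
The prior-weighted likelihoods are 1/3 · 0.024691 = 0.0082305, 1/3 · 0.098765 = 0.032922, 1/3 · 0.096451 = 0.03215; summing to 0.073302.
So P(r = 4 | data) = (0.032922) / (0.073302) = 0.44912.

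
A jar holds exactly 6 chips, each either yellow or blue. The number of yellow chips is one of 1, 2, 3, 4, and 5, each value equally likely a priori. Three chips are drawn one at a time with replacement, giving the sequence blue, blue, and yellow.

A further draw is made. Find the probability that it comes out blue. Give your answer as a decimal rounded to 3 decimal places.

For each hypothesis, P(data | H) works out to: P(data | r = 1) = (5/6)(5/6)(1/6) = 25/216; P(data | r = 2) = (4/6)(4/6)(2/6) = 4/27; P(data | r = 3) = (3/6)(3/6)(3/6) = 1/8; P(data | r = 4) = (2/6)(2/6)(4/6) = 2/27; P(data | r = 5) = (1/6)(1/6)(5/6) = 5/216.
The prior-weighted likelihoods are 1/5 · 25/216 = 5/216, 1/5 · 4/27 = 4/135, 1/5 · 1/8 = 1/40, 1/5 · 2/27 = 2/135, 1/5 · 5/216 = 1/216; these sum to 7/72.
Normalising, the posterior is P(r = 1 | data) = 5/21, P(r = 2 | data) = 32/105, P(r = 3 | data) = 9/35, P(r = 4 | data) = 16/105, P(r = 5 | data) = 1/21.
So P(blue next | data) = Σ P(blue next | H) P(H | data) = (5/6)(5/21) + (2/3)(32/105) + (1/2)(9/35) + (1/3)(16/105) + (1/6)(1/21) = 53/90.

0.589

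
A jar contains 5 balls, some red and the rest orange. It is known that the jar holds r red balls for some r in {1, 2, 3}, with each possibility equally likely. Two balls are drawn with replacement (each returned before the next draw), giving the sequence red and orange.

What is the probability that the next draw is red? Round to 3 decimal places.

Compute the likelihood of the observed sequence for each case: P(data | r = 1) = (1/5)(4/5) = 4/25; P(data | r = 2) = (2/5)(3/5) = 6/25; P(data | r = 3) = (3/5)(2/5) = 6/25.
Multiplying each by its prior: 1/3 · 4/25 = 4/75, 1/3 · 6/25 = 2/25, 1/3 · 6/25 = 2/25; with total 16/75.
The posterior is then P(r = 1 | data) = 1/4, P(r = 2 | data) = 3/8, P(r = 3 | data) = 3/8.
Averaging over the posterior, P(red next | data) = (1/5)(1/4) + (2/5)(3/8) + (3/5)(3/8) = 17/40.

0.425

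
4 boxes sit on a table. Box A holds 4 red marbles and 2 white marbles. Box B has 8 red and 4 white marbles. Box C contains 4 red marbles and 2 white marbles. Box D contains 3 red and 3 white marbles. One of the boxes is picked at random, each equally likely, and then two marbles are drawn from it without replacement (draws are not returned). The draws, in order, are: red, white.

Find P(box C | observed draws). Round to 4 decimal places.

0.2479

Compute the likelihood of the observed sequence for each case: P(data | box A) = (4/6)(2/5) = 4/15; P(data | box B) = (8/12)(4/11) = 8/33; P(data | box C) = (4/6)(2/5) = 4/15; P(data | box D) = (3/6)(3/5) = 3/10.
Weighting by the prior gives 1/4 · 4/15 = 1/15, 1/4 · 8/33 = 2/33, 1/4 · 4/15 = 1/15, 1/4 · 3/10 = 3/40; with total 71/264.
By Bayes' rule, P(box C | data) = (1/15) / (71/264) = 88/355.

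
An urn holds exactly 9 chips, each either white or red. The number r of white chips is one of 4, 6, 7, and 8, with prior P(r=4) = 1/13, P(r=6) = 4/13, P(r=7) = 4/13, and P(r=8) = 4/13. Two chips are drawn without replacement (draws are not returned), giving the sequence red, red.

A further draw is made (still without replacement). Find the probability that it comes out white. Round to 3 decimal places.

0.769

Under each hypothesis, the probability of the observed sequence is: P(data | r = 4) = (5/9)(4/8) = 5/18; P(data | r = 6) = (3/9)(2/8) = 1/12; P(data | r = 7) = (2/9)(1/8) = 1/36; P(data | r = 8) = (1/9)(0/8) = 0.
Weighting by the prior gives 1/13 · 5/18 = 5/234, 4/13 · 1/12 = 1/39, 4/13 · 1/36 = 1/117, 4/13 · 0 = 0; these sum to 1/18.
Dividing through by the total gives posterior P(r = 4 | data) = 5/13, P(r = 6 | data) = 6/13, P(r = 7 | data) = 2/13, P(r = 8 | data) = 0.
So P(white next | data) = Σ P(white next | H) P(H | data) = (4/7)(5/13) + (6/7)(6/13) + (1)(2/13) = 10/13.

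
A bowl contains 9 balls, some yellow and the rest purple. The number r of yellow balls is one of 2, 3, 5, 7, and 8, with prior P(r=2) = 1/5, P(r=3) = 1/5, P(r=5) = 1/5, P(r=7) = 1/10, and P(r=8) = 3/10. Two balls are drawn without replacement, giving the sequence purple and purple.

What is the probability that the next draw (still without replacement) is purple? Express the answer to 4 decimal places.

0.5950

The likelihood of the observed sequence under each hypothesis: P(data | r = 2) = (7/9)(6/8) = 7/12; P(data | r = 3) = (6/9)(5/8) = 5/12; P(data | r = 5) = (4/9)(3/8) = 1/6; P(data | r = 7) = (2/9)(1/8) = 1/36; P(data | r = 8) = (1/9)(0/8) = 0.
Weighting by the prior gives 1/5 · 7/12 = 7/60, 1/5 · 5/12 = 1/12, 1/5 · 1/6 = 1/30, 1/10 · 1/36 = 1/360, 3/10 · 0 = 0; summing to 17/72.
Normalising, the posterior is P(r = 2 | data) = 42/85, P(r = 3 | data) = 6/17, P(r = 5 | data) = 12/85, P(r = 7 | data) = 1/85, P(r = 8 | data) = 0.
So P(purple next | data) = Σ P(purple next | H) P(H | data) = (5/7)(42/85) + (4/7)(6/17) + (2/7)(12/85) + (0)(1/85) = 354/595.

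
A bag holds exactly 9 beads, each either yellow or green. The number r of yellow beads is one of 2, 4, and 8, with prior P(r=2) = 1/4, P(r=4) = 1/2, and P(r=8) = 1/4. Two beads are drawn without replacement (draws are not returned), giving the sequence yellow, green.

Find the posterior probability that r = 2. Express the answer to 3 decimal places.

0.226

For each hypothesis, P(data | H) works out to: P(data | r = 2) = (2/9)(7/8) = 7/36; P(data | r = 4) = (4/9)(5/8) = 5/18; P(data | r = 8) = (8/9)(1/8) = 1/9.
The prior-weighted likelihoods are 1/4 · 7/36 = 7/144, 1/2 · 5/18 = 5/36, 1/4 · 1/9 = 1/36; summing to 31/144.
Therefore the posterior P(r = 2 | data) = (7/144) / (31/144) = 7/31.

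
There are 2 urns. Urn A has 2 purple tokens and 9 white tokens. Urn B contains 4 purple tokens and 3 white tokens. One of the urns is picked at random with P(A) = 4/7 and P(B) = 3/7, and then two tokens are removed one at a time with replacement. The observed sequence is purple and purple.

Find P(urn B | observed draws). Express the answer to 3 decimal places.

0.881

The likelihood of the observed sequence under each hypothesis: P(data | urn A) = (2/11)(2/11) = 0.033058; P(data | urn B) = (4/7)(4/7) = 0.32653.
Weighting by the prior gives 4/7 · 0.033058 = 0.01889, 3/7 · 0.32653 = 0.13994; these sum to 0.15883.
Hence P(urn B | data) = (0.13994) / (0.15883) = 0.88107.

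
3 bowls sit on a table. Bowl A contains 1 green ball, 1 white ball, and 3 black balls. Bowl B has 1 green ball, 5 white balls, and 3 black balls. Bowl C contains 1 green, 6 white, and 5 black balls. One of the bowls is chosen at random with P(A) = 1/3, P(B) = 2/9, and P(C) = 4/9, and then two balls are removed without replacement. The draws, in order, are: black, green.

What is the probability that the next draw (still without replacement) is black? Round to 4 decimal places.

For each hypothesis, P(data | H) works out to: P(data | bowl A) = (3/5)(1/4) = 0.15; P(data | bowl B) = (3/9)(1/8) = 0.041667; P(data | bowl C) = (5/12)(1/11) = 0.037879.
Weighting by the prior gives 1/3 · 0.15 = 0.05, 2/9 · 0.041667 = 0.0092593, 4/9 · 0.037879 = 0.016835; with total 0.076094.
Dividing through by the total gives posterior P(bowl A | data) = 0.65708, P(bowl B | data) = 0.12168, P(bowl C | data) = 0.22124.
The predictive probability is P(black next | data) = (2/3)(0.65708) + (2/7)(0.12168) + (2/5)(0.22124) = 0.56131.

0.5613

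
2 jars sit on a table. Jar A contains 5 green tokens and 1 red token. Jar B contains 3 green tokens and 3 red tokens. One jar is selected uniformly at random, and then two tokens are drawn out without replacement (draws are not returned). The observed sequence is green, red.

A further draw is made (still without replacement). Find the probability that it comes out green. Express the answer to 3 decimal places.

0.679

Under each hypothesis, the probability of the observed sequence is: P(data | jar A) = (5/6)(1/5) = 1/6; P(data | jar B) = (3/6)(3/5) = 3/10.
Weighting by the prior gives 1/2 · 1/6 = 1/12, 1/2 · 3/10 = 3/20; summing to 7/30.
Normalising, the posterior is P(jar A | data) = 5/14, P(jar B | data) = 9/14.
Averaging over the posterior, P(green next | data) = (1)(5/14) + (1/2)(9/14) = 19/28.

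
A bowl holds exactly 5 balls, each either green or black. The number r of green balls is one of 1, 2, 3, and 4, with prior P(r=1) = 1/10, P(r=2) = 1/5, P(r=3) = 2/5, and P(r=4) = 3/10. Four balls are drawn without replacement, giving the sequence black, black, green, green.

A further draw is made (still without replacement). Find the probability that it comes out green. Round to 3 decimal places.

0.667

Compute the likelihood of the observed sequence for each case: P(data | r = 1) = (4/5)(3/4)(1/3)(0/2) = 0; P(data | r = 2) = (3/5)(2/4)(2/3)(1/2) = 1/10; P(data | r = 3) = (2/5)(1/4)(3/3)(2/2) = 1/10; P(data | r = 4) = (1/5)(0/4) = 0.
The prior-weighted likelihoods are 1/10 · 0 = 0, 1/5 · 1/10 = 1/50, 2/5 · 1/10 = 1/25, 3/10 · 0 = 0; summing to 3/50.
The posterior is then P(r = 1 | data) = 0, P(r = 2 | data) = 1/3, P(r = 3 | data) = 2/3, P(r = 4 | data) = 0.
So P(green next | data) = Σ P(green next | H) P(H | data) = (0)(1/3) + (1)(2/3) = 2/3.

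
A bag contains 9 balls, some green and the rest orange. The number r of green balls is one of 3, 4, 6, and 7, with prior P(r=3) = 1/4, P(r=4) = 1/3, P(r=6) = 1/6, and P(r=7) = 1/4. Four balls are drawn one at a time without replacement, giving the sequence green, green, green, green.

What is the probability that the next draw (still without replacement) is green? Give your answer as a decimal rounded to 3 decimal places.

Compute the likelihood of the observed sequence for each case: P(data | r = 3) = (3/9)(2/8)(1/7)(0/6) = 0; P(data | r = 4) = (4/9)(3/8)(2/7)(1/6) = 0.0079365; P(data | r = 6) = (6/9)(5/8)(4/7)(3/6) = 0.11905; P(data | r = 7) = (7/9)(6/8)(5/7)(4/6) = 0.27778.
The prior-weighted likelihoods are 1/4 · 0 = 0, 1/3 · 0.0079365 = 0.0026455, 1/6 · 0.11905 = 0.019841, 1/4 · 0.27778 = 0.069444; with total 0.091931.
Normalising, the posterior is P(r = 3 | data) = 0, P(r = 4 | data) = 0.028777, P(r = 6 | data) = 0.21583, P(r = 7 | data) = 0.7554.
Averaging over the posterior, P(green next | data) = (0)(0.028777) + (2/5)(0.21583) + (3/5)(0.7554) = 0.53957.

0.540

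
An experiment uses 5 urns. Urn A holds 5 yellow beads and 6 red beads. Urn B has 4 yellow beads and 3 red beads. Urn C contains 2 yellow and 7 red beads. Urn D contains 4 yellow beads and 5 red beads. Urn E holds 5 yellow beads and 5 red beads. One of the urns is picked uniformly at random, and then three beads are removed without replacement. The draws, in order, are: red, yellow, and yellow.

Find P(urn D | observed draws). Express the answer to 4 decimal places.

0.2058

Compute the likelihood of the observed sequence for each case: P(data | urn A) = (6/11)(5/10)(4/9) = 0.12121; P(data | urn B) = (3/7)(4/6)(3/5) = 0.17143; P(data | urn C) = (7/9)(2/8)(1/7) = 0.027778; P(data | urn D) = (5/9)(4/8)(3/7) = 0.11905; P(data | urn E) = (5/10)(5/9)(4/8) = 0.13889.
The prior-weighted likelihoods are 1/5 · 0.12121 = 0.024242, 1/5 · 0.17143 = 0.034286, 1/5 · 0.027778 = 0.0055556, 1/5 · 0.11905 = 0.02381, 1/5 · 0.13889 = 0.027778; summing to 0.11567.
Therefore the posterior P(urn D | data) = (0.02381) / (0.11567) = 0.20584.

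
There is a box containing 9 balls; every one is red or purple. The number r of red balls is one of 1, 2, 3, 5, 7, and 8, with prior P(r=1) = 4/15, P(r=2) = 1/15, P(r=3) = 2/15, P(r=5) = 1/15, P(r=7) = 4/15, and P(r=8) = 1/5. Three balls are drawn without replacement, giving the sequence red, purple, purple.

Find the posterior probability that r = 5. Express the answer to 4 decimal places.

Compute the likelihood of the observed sequence for each case: P(data | r = 1) = (1/9)(8/8)(7/7) = 0.11111; P(data | r = 2) = (2/9)(7/8)(6/7) = 0.16667; P(data | r = 3) = (3/9)(6/8)(5/7) = 0.17857; P(data | r = 5) = (5/9)(4/8)(3/7) = 0.11905; P(data | r = 7) = (7/9)(2/8)(1/7) = 0.027778; P(data | r = 8) = (8/9)(1/8)(0/7) = 0.
Multiplying each by its prior: 4/15 · 0.11111 = 0.02963, 1/15 · 0.16667 = 0.011111, 2/15 · 0.17857 = 0.02381, 1/15 · 0.11905 = 0.0079365, 4/15 · 0.027778 = 0.0074074, 1/5 · 0 = 0; these sum to 0.079894.
Therefore the posterior P(r = 5 | data) = (0.0079365) / (0.079894) = 0.099338.

0.0993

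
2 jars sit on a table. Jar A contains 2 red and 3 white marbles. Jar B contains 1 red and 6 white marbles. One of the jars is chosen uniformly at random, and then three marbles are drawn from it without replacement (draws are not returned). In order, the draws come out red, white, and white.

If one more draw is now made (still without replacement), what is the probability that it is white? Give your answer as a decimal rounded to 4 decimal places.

Under each hypothesis, the probability of the observed sequence is: P(data | jar A) = (2/5)(3/4)(2/3) = 1/5; P(data | jar B) = (1/7)(6/6)(5/5) = 1/7.
Weighting by the prior gives 1/2 · 1/5 = 1/10, 1/2 · 1/7 = 1/14; summing to 6/35.
The posterior is then P(jar A | data) = 7/12, P(jar B | data) = 5/12.
Averaging over the posterior, P(white next | data) = (1/2)(7/12) + (1)(5/12) = 17/24.

0.7083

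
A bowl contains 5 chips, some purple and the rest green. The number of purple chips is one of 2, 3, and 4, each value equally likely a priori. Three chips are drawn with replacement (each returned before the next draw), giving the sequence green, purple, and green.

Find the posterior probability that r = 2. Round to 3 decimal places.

0.529

The likelihood of the observed sequence under each hypothesis: P(data | r = 2) = (3/5)(2/5)(3/5) = 18/125; P(data | r = 3) = (2/5)(3/5)(2/5) = 12/125; P(data | r = 4) = (1/5)(4/5)(1/5) = 4/125.
Weighting by the prior gives 1/3 · 18/125 = 6/125, 1/3 · 12/125 = 4/125, 1/3 · 4/125 = 4/375; summing to 34/375.
So P(r = 2 | data) = (6/125) / (34/375) = 9/17.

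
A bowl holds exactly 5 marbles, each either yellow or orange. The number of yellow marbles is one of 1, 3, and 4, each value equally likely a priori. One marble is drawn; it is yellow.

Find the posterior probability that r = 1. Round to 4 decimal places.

0.1250

Under each hypothesis, the probability of this draw is: P(data | r = 1) = (1/5) = 1/5; P(data | r = 3) = (3/5) = 3/5; P(data | r = 4) = (4/5) = 4/5.
The prior-weighted likelihoods are 1/3 · 1/5 = 1/15, 1/3 · 3/5 = 1/5, 1/3 · 4/5 = 4/15; these sum to 8/15.
Hence P(r = 1 | data) = (1/15) / (8/15) = 1/8.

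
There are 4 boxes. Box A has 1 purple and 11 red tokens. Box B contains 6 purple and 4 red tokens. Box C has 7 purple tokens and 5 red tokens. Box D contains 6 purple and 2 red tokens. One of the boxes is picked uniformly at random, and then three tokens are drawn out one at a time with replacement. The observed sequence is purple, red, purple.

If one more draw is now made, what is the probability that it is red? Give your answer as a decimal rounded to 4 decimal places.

0.3643

The likelihood of the observed sequence under each hypothesis: P(data | box A) = (1/12)(11/12)(1/12) = 0.0063657; P(data | box B) = (6/10)(4/10)(6/10) = 0.144; P(data | box C) = (7/12)(5/12)(7/12) = 0.14178; P(data | box D) = (6/8)(2/8)(6/8) = 0.14062.
Multiplying each by its prior: 1/4 · 0.0063657 = 0.0015914, 1/4 · 0.144 = 0.036, 1/4 · 0.14178 = 0.035446, 1/4 · 0.14062 = 0.035156; with total 0.10819.
Dividing through by the total gives posterior P(box A | data) = 0.014709, P(box B | data) = 0.33274, P(box C | data) = 0.32761, P(box D | data) = 0.32494.
So P(red next | data) = Σ P(red next | H) P(H | data) = (11/12)(0.014709) + (2/5)(0.33274) + (5/12)(0.32761) + (1/4)(0.32494) = 0.36432.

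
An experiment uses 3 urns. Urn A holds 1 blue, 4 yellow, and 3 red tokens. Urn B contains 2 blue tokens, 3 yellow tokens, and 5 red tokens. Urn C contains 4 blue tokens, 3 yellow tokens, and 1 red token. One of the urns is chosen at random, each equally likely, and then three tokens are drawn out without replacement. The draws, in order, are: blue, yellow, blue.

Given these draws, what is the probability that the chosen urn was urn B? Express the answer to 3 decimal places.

0.072

Under each hypothesis, the probability of the observed sequence is: P(data | urn A) = (1/8)(4/7)(0/6) = 0; P(data | urn B) = (2/10)(3/9)(1/8) = 0.0083333; P(data | urn C) = (4/8)(3/7)(3/6) = 0.10714.
Weighting by the prior gives 1/3 · 0 = 0, 1/3 · 0.0083333 = 0.0027778, 1/3 · 0.10714 = 0.035714; summing to 0.038492.
So P(urn B | data) = (0.0027778) / (0.038492) = 0.072165.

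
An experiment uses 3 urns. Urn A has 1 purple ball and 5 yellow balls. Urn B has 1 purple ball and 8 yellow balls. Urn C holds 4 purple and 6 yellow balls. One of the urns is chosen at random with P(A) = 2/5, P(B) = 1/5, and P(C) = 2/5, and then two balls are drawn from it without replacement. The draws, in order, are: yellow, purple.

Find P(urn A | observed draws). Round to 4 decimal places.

0.3409

Under each hypothesis, the probability of the observed sequence is: P(data | urn A) = (5/6)(1/5) = 1/6; P(data | urn B) = (8/9)(1/8) = 1/9; P(data | urn C) = (6/10)(4/9) = 4/15.
The prior-weighted likelihoods are 2/5 · 1/6 = 1/15, 1/5 · 1/9 = 1/45, 2/5 · 4/15 = 8/75; these sum to 44/225.
Therefore the posterior P(urn A | data) = (1/15) / (44/225) = 15/44.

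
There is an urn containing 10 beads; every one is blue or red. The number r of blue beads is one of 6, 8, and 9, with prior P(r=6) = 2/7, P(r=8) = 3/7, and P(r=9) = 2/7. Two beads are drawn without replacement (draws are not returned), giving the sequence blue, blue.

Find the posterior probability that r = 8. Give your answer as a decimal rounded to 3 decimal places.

0.452

Under each hypothesis, the probability of the observed sequence is: P(data | r = 6) = (6/10)(5/9) = 1/3; P(data | r = 8) = (8/10)(7/9) = 28/45; P(data | r = 9) = (9/10)(8/9) = 4/5.
The prior-weighted likelihoods are 2/7 · 1/3 = 2/21, 3/7 · 28/45 = 4/15, 2/7 · 4/5 = 8/35; these sum to 62/105.
Hence P(r = 8 | data) = (4/15) / (62/105) = 14/31.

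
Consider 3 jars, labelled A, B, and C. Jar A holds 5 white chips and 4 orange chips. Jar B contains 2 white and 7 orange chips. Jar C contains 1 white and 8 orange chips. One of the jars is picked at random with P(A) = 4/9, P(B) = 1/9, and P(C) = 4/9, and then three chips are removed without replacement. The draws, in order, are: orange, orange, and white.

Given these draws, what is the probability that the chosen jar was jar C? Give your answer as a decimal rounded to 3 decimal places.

0.409

For each hypothesis, P(data | H) works out to: P(data | jar A) = (4/9)(3/8)(5/7) = 0.11905; P(data | jar B) = (7/9)(6/8)(2/7) = 0.16667; P(data | jar C) = (8/9)(7/8)(1/7) = 0.11111.
The prior-weighted likelihoods are 4/9 · 0.11905 = 0.05291, 1/9 · 0.16667 = 0.018519, 4/9 · 0.11111 = 0.049383; with total 0.12081.
Hence P(jar C | data) = (0.049383) / (0.12081) = 0.40876.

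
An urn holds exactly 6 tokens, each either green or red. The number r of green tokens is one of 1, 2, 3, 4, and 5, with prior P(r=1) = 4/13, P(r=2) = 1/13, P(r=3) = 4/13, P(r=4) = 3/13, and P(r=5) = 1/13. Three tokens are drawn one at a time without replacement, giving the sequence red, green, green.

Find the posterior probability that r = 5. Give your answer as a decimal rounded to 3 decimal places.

The likelihood of the observed sequence under each hypothesis: P(data | r = 1) = (5/6)(1/5)(0/4) = 0; P(data | r = 2) = (4/6)(2/5)(1/4) = 1/15; P(data | r = 3) = (3/6)(3/5)(2/4) = 3/20; P(data | r = 4) = (2/6)(4/5)(3/4) = 1/5; P(data | r = 5) = (1/6)(5/5)(4/4) = 1/6.
The prior-weighted likelihoods are 4/13 · 0 = 0, 1/13 · 1/15 = 1/195, 4/13 · 3/20 = 3/65, 3/13 · 1/5 = 3/65, 1/13 · 1/6 = 1/78; with total 43/390.
Hence P(r = 5 | data) = (1/78) / (43/390) = 5/43.

0.116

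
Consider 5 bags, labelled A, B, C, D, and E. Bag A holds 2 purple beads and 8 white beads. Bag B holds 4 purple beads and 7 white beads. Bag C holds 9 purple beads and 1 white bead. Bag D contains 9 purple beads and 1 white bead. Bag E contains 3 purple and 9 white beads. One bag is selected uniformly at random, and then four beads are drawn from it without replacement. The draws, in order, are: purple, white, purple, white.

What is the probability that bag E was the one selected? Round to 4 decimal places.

Compute the likelihood of the observed sequence for each case: P(data | bag A) = (2/10)(8/9)(1/8)(7/7) = 1/45; P(data | bag B) = (4/11)(7/10)(3/9)(6/8) = 7/110; P(data | bag C) = (9/10)(1/9)(8/8)(0/7) = 0; P(data | bag D) = (9/10)(1/9)(8/8)(0/7) = 0; P(data | bag E) = (3/12)(9/11)(2/10)(8/9) = 2/55.
The prior-weighted likelihoods are 1/5 · 1/45 = 1/225, 1/5 · 7/110 = 7/550, 1/5 · 0 = 0, 1/5 · 0 = 0, 1/5 · 2/55 = 2/275; these sum to 11/450.
Hence P(bag E | data) = (2/275) / (11/450) = 36/121.

0.2975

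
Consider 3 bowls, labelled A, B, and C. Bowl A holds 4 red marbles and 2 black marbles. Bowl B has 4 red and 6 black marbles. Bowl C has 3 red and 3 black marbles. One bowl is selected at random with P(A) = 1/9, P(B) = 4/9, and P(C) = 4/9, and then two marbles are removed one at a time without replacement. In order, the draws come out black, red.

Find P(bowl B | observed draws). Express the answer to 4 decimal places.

0.4211

Under each hypothesis, the probability of the observed sequence is: P(data | bowl A) = (2/6)(4/5) = 4/15; P(data | bowl B) = (6/10)(4/9) = 4/15; P(data | bowl C) = (3/6)(3/5) = 3/10.
The prior-weighted likelihoods are 1/9 · 4/15 = 4/135, 4/9 · 4/15 = 16/135, 4/9 · 3/10 = 2/15; these sum to 38/135.
Therefore the posterior P(bowl B | data) = (16/135) / (38/135) = 8/19.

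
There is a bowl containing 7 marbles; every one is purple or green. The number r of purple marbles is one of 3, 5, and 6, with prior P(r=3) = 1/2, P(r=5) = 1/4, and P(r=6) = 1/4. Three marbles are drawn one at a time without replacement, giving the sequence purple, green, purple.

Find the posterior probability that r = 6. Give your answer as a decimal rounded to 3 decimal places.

For each hypothesis, P(data | H) works out to: P(data | r = 3) = (3/7)(4/6)(2/5) = 4/35; P(data | r = 5) = (5/7)(2/6)(4/5) = 4/21; P(data | r = 6) = (6/7)(1/6)(5/5) = 1/7.
Weighting by the prior gives 1/2 · 4/35 = 2/35, 1/4 · 4/21 = 1/21, 1/4 · 1/7 = 1/28; summing to 59/420.
By Bayes' rule, P(r = 6 | data) = (1/28) / (59/420) = 15/59.

0.254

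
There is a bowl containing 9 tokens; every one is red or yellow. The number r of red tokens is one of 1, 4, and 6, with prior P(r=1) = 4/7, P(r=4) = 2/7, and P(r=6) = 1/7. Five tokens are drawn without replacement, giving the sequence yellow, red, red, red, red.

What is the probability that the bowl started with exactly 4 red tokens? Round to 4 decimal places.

The likelihood of the observed sequence under each hypothesis: P(data | r = 1) = (8/9)(1/8)(0/7) = 0; P(data | r = 4) = (5/9)(4/8)(3/7)(2/6)(1/5) = 1/126; P(data | r = 6) = (3/9)(6/8)(5/7)(4/6)(3/5) = 1/14.
The prior-weighted likelihoods are 4/7 · 0 = 0, 2/7 · 1/126 = 1/441, 1/7 · 1/14 = 1/98; with total 11/882.
Hence P(r = 4 | data) = (1/441) / (11/882) = 2/11.

0.1818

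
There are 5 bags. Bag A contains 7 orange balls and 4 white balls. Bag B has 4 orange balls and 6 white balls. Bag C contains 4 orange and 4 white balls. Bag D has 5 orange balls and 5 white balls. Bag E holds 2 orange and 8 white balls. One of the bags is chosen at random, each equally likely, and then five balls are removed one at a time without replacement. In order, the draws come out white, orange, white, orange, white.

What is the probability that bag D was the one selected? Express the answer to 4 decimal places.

0.2327

For each hypothesis, P(data | H) works out to: P(data | bag A) = (4/11)(7/10)(3/9)(6/8)(2/7) = 0.018182; P(data | bag B) = (6/10)(4/9)(5/8)(3/7)(4/6) = 0.047619; P(data | bag C) = (4/8)(4/7)(3/6)(3/5)(2/4) = 0.042857; P(data | bag D) = (5/10)(5/9)(4/8)(4/7)(3/6) = 0.039683; P(data | bag E) = (8/10)(2/9)(7/8)(1/7)(6/6) = 0.022222.
Weighting by the prior gives 1/5 · 0.018182 = 0.0036364, 1/5 · 0.047619 = 0.0095238, 1/5 · 0.042857 = 0.0085714, 1/5 · 0.039683 = 0.0079365, 1/5 · 0.022222 = 0.0044444; summing to 0.034113.
Hence P(bag D | data) = (0.0079365) / (0.034113) = 0.23266.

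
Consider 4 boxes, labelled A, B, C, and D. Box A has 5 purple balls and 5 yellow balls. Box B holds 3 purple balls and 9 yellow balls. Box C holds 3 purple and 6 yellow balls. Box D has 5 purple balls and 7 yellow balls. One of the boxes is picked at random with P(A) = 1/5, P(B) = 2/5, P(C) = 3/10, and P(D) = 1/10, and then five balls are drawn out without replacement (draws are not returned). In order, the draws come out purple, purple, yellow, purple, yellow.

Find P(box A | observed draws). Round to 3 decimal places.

0.497

The likelihood of the observed sequence under each hypothesis: P(data | box A) = (5/10)(4/9)(5/8)(3/7)(4/6) = 0.039683; P(data | box B) = (3/12)(2/11)(9/10)(1/9)(8/8) = 0.0045455; P(data | box C) = (3/9)(2/8)(6/7)(1/6)(5/5) = 0.011905; P(data | box D) = (5/12)(4/11)(7/10)(3/9)(6/8) = 0.026515.
Weighting by the prior gives 1/5 · 0.039683 = 0.0079365, 2/5 · 0.0045455 = 0.0018182, 3/10 · 0.011905 = 0.0035714, 1/10 · 0.026515 = 0.0026515; summing to 0.015978.
So P(box A | data) = (0.0079365) / (0.015978) = 0.49673.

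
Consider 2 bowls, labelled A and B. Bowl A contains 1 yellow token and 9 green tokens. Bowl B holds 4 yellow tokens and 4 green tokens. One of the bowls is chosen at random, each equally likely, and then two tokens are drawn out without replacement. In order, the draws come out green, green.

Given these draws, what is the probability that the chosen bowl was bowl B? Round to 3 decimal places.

0.211

For each hypothesis, P(data | H) works out to: P(data | bowl A) = (9/10)(8/9) = 4/5; P(data | bowl B) = (4/8)(3/7) = 3/14.
Weighting by the prior gives 1/2 · 4/5 = 2/5, 1/2 · 3/14 = 3/28; these sum to 71/140.
Therefore the posterior P(bowl B | data) = (3/28) / (71/140) = 15/71.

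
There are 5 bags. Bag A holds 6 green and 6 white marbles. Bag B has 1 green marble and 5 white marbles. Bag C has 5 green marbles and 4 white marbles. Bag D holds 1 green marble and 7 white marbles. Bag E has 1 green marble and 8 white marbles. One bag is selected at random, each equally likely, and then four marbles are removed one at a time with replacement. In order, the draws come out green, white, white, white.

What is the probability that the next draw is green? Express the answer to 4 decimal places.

For each hypothesis, P(data | H) works out to: P(data | bag A) = (6/12)(6/12)(6/12)(6/12) = 0.0625; P(data | bag B) = (1/6)(5/6)(5/6)(5/6) = 0.096451; P(data | bag C) = (5/9)(4/9)(4/9)(4/9) = 0.048773; P(data | bag D) = (1/8)(7/8)(7/8)(7/8) = 0.08374; P(data | bag E) = (1/9)(8/9)(8/9)(8/9) = 0.078037.
The prior-weighted likelihoods are 1/5 · 0.0625 = 0.0125, 1/5 · 0.096451 = 0.01929, 1/5 · 0.048773 = 0.0097546, 1/5 · 0.08374 = 0.016748, 1/5 · 0.078037 = 0.015607; these sum to 0.0739.
Dividing through by the total gives posterior P(bag A | data) = 0.16915, P(bag B | data) = 0.26103, P(bag C | data) = 0.132, P(bag D | data) = 0.22663, P(bag E | data) = 0.2112.
So P(green next | data) = Σ P(green next | H) P(H | data) = (1/2)(0.16915) + (1/6)(0.26103) + (5/9)(0.132) + (1/8)(0.22663) + (1/9)(0.2112) = 0.25321.

0.2532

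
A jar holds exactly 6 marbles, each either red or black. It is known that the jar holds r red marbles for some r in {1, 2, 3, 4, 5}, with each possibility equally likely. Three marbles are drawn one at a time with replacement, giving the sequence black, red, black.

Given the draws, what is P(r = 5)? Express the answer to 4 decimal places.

0.0476

For each hypothesis, P(data | H) works out to: P(data | r = 1) = (5/6)(1/6)(5/6) = 25/216; P(data | r = 2) = (4/6)(2/6)(4/6) = 4/27; P(data | r = 3) = (3/6)(3/6)(3/6) = 1/8; P(data | r = 4) = (2/6)(4/6)(2/6) = 2/27; P(data | r = 5) = (1/6)(5/6)(1/6) = 5/216.
The prior-weighted likelihoods are 1/5 · 25/216 = 5/216, 1/5 · 4/27 = 4/135, 1/5 · 1/8 = 1/40, 1/5 · 2/27 = 2/135, 1/5 · 5/216 = 1/216; summing to 7/72.
Hence P(r = 5 | data) = (1/216) / (7/72) = 1/21.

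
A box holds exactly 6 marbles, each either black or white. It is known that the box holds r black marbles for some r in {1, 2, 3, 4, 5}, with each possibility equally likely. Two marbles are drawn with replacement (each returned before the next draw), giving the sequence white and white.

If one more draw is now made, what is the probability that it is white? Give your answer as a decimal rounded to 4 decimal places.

Under each hypothesis, the probability of the observed sequence is: P(data | r = 1) = (5/6)(5/6) = 25/36; P(data | r = 2) = (4/6)(4/6) = 4/9; P(data | r = 3) = (3/6)(3/6) = 1/4; P(data | r = 4) = (2/6)(2/6) = 1/9; P(data | r = 5) = (1/6)(1/6) = 1/36.
Weighting by the prior gives 1/5 · 25/36 = 5/36, 1/5 · 4/9 = 4/45, 1/5 · 1/4 = 1/20, 1/5 · 1/9 = 1/45, 1/5 · 1/36 = 1/180; with total 11/36.
The posterior is then P(r = 1 | data) = 5/11, P(r = 2 | data) = 16/55, P(r = 3 | data) = 9/55, P(r = 4 | data) = 4/55, P(r = 5 | data) = 1/55.
So P(white next | data) = Σ P(white next | H) P(H | data) = (5/6)(5/11) + (2/3)(16/55) + (1/2)(9/55) + (1/3)(4/55) + (1/6)(1/55) = 15/22.

0.6818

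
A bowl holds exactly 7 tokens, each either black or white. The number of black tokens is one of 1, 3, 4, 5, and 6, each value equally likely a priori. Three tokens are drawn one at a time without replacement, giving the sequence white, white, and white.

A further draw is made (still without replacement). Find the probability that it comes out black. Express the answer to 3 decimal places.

Under each hypothesis, the probability of the observed sequence is: P(data | r = 1) = (6/7)(5/6)(4/5) = 4/7; P(data | r = 3) = (4/7)(3/6)(2/5) = 4/35; P(data | r = 4) = (3/7)(2/6)(1/5) = 1/35; P(data | r = 5) = (2/7)(1/6)(0/5) = 0; P(data | r = 6) = (1/7)(0/6) = 0.
Multiplying each by its prior: 1/5 · 4/7 = 4/35, 1/5 · 4/35 = 4/175, 1/5 · 1/35 = 1/175, 1/5 · 0 = 0, 1/5 · 0 = 0; summing to 1/7.
The posterior is then P(r = 1 | data) = 4/5, P(r = 3 | data) = 4/25, P(r = 4 | data) = 1/25, P(r = 5 | data) = 0, P(r = 6 | data) = 0.
The predictive probability is P(black next | data) = (1/4)(4/5) + (3/4)(4/25) + (1)(1/25) = 9/25.

0.360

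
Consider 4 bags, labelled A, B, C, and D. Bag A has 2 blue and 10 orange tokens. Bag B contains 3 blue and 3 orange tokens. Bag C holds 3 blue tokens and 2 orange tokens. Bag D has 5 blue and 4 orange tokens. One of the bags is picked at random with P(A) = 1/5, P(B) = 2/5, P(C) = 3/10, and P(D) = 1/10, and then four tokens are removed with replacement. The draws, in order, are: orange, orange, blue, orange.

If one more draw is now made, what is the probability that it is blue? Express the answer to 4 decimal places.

The likelihood of the observed sequence under each hypothesis: P(data | bag A) = (10/12)(10/12)(2/12)(10/12) = 0.096451; P(data | bag B) = (3/6)(3/6)(3/6)(3/6) = 0.0625; P(data | bag C) = (2/5)(2/5)(3/5)(2/5) = 0.0384; P(data | bag D) = (4/9)(4/9)(5/9)(4/9) = 0.048773.
Multiplying each by its prior: 1/5 · 0.096451 = 0.01929, 2/5 · 0.0625 = 0.025, 3/10 · 0.0384 = 0.01152, 1/10 · 0.048773 = 0.0048773; these sum to 0.060687.
Normalising, the posterior is P(bag A | data) = 0.31786, P(bag B | data) = 0.41195, P(bag C | data) = 0.18983, P(bag D | data) = 0.080368.
So P(blue next | data) = Σ P(blue next | H) P(H | data) = (1/6)(0.31786) + (1/2)(0.41195) + (3/5)(0.18983) + (5/9)(0.080368) = 0.41749.

0.4175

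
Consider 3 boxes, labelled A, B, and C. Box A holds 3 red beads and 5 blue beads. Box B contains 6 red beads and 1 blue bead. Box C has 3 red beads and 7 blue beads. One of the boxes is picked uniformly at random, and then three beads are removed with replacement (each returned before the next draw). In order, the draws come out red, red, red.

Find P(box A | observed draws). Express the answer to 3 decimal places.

0.074

The likelihood of the observed sequence under each hypothesis: P(data | box A) = (3/8)(3/8)(3/8) = 0.052734; P(data | box B) = (6/7)(6/7)(6/7) = 0.62974; P(data | box C) = (3/10)(3/10)(3/10) = 0.027.
Weighting by the prior gives 1/3 · 0.052734 = 0.017578, 1/3 · 0.62974 = 0.20991, 1/3 · 0.027 = 0.009; summing to 0.23649.
Hence P(box A | data) = (0.017578) / (0.23649) = 0.074329.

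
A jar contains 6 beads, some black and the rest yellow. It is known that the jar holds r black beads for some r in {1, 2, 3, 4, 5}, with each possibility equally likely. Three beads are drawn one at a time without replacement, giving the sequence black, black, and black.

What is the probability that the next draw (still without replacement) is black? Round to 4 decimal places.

For each hypothesis, P(data | H) works out to: P(data | r = 1) = (1/6)(0/5) = 0; P(data | r = 2) = (2/6)(1/5)(0/4) = 0; P(data | r = 3) = (3/6)(2/5)(1/4) = 1/20; P(data | r = 4) = (4/6)(3/5)(2/4) = 1/5; P(data | r = 5) = (5/6)(4/5)(3/4) = 1/2.
Multiplying each by its prior: 1/5 · 0 = 0, 1/5 · 0 = 0, 1/5 · 1/20 = 1/100, 1/5 · 1/5 = 1/25, 1/5 · 1/2 = 1/10; these sum to 3/20.
Dividing through by the total gives posterior P(r = 1 | data) = 0, P(r = 2 | data) = 0, P(r = 3 | data) = 1/15, P(r = 4 | data) = 4/15, P(r = 5 | data) = 2/3.
The predictive probability is P(black next | data) = (0)(1/15) + (1/3)(4/15) + (2/3)(2/3) = 8/15.

0.5333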